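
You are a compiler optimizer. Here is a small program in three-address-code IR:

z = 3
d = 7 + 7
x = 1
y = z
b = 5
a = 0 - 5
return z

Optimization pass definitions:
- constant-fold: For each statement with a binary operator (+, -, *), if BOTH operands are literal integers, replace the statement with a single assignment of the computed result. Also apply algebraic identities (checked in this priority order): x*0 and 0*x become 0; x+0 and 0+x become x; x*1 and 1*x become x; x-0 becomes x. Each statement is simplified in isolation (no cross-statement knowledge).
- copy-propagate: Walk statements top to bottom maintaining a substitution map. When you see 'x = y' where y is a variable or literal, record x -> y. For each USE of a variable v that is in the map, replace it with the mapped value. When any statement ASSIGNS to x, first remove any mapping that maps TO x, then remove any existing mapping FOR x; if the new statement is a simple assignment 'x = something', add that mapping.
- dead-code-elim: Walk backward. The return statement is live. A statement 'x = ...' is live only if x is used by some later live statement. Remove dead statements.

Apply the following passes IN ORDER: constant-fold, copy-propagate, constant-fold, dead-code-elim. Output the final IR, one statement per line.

Answer: return 3

Derivation:
Initial IR:
  z = 3
  d = 7 + 7
  x = 1
  y = z
  b = 5
  a = 0 - 5
  return z
After constant-fold (7 stmts):
  z = 3
  d = 14
  x = 1
  y = z
  b = 5
  a = -5
  return z
After copy-propagate (7 stmts):
  z = 3
  d = 14
  x = 1
  y = 3
  b = 5
  a = -5
  return 3
After constant-fold (7 stmts):
  z = 3
  d = 14
  x = 1
  y = 3
  b = 5
  a = -5
  return 3
After dead-code-elim (1 stmts):
  return 3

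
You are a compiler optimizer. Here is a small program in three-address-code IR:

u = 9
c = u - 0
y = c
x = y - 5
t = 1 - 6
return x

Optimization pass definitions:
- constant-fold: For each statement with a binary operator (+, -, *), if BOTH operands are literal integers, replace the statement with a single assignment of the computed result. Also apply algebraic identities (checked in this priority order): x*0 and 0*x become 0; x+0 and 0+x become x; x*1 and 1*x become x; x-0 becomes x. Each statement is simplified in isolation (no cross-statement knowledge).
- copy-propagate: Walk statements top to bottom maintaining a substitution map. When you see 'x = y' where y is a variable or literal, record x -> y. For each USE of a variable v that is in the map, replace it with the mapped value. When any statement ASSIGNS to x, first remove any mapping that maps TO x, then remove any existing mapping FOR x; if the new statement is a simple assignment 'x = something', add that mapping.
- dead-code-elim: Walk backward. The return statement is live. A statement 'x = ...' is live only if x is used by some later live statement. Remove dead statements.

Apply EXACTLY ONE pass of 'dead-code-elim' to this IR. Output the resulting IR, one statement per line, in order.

Answer: u = 9
c = u - 0
y = c
x = y - 5
return x

Derivation:
Applying dead-code-elim statement-by-statement:
  [6] return x  -> KEEP (return); live=['x']
  [5] t = 1 - 6  -> DEAD (t not live)
  [4] x = y - 5  -> KEEP; live=['y']
  [3] y = c  -> KEEP; live=['c']
  [2] c = u - 0  -> KEEP; live=['u']
  [1] u = 9  -> KEEP; live=[]
Result (5 stmts):
  u = 9
  c = u - 0
  y = c
  x = y - 5
  return x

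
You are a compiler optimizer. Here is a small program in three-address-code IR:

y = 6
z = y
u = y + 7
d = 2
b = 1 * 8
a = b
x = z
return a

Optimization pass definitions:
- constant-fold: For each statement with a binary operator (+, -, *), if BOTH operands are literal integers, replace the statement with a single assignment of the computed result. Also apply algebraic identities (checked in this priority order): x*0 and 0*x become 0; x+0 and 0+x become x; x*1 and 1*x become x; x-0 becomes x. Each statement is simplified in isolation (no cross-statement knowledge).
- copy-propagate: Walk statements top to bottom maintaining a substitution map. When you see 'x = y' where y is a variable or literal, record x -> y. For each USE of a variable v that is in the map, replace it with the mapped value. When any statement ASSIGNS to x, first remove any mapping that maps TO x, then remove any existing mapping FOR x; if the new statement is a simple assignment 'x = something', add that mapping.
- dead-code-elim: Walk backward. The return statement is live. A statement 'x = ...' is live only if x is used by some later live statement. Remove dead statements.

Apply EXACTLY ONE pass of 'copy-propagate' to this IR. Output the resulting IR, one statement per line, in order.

Answer: y = 6
z = 6
u = 6 + 7
d = 2
b = 1 * 8
a = b
x = 6
return b

Derivation:
Applying copy-propagate statement-by-statement:
  [1] y = 6  (unchanged)
  [2] z = y  -> z = 6
  [3] u = y + 7  -> u = 6 + 7
  [4] d = 2  (unchanged)
  [5] b = 1 * 8  (unchanged)
  [6] a = b  (unchanged)
  [7] x = z  -> x = 6
  [8] return a  -> return b
Result (8 stmts):
  y = 6
  z = 6
  u = 6 + 7
  d = 2
  b = 1 * 8
  a = b
  x = 6
  return b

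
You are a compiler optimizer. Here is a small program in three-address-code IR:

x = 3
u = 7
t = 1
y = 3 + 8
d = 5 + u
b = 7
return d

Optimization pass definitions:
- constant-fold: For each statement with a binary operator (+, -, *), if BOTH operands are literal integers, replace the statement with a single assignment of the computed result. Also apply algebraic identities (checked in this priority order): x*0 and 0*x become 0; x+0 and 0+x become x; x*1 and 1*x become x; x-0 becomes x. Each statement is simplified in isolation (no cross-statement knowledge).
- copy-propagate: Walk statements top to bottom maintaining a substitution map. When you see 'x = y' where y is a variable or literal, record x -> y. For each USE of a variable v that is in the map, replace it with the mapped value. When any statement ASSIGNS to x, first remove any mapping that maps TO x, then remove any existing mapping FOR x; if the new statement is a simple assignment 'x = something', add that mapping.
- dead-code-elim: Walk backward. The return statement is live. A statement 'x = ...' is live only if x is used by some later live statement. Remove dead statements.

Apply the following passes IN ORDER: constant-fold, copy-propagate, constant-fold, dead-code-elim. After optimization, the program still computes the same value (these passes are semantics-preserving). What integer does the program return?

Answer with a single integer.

Answer: 12

Derivation:
Initial IR:
  x = 3
  u = 7
  t = 1
  y = 3 + 8
  d = 5 + u
  b = 7
  return d
After constant-fold (7 stmts):
  x = 3
  u = 7
  t = 1
  y = 11
  d = 5 + u
  b = 7
  return d
After copy-propagate (7 stmts):
  x = 3
  u = 7
  t = 1
  y = 11
  d = 5 + 7
  b = 7
  return d
After constant-fold (7 stmts):
  x = 3
  u = 7
  t = 1
  y = 11
  d = 12
  b = 7
  return d
After dead-code-elim (2 stmts):
  d = 12
  return d
Evaluate:
  x = 3  =>  x = 3
  u = 7  =>  u = 7
  t = 1  =>  t = 1
  y = 3 + 8  =>  y = 11
  d = 5 + u  =>  d = 12
  b = 7  =>  b = 7
  return d = 12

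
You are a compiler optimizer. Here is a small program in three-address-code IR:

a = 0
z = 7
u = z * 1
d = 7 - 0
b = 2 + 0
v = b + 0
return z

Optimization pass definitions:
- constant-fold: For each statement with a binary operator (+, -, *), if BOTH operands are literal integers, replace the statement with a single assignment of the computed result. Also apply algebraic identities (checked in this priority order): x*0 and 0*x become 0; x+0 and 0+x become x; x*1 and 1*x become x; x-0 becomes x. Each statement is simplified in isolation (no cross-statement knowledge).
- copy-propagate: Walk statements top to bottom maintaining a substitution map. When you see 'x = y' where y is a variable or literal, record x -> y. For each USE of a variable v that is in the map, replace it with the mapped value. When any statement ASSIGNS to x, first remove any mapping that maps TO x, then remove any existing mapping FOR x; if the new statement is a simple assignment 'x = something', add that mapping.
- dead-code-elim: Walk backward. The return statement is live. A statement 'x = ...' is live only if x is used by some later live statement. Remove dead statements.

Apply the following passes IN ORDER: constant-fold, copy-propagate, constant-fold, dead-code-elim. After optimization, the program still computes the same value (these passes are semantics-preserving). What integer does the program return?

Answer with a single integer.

Initial IR:
  a = 0
  z = 7
  u = z * 1
  d = 7 - 0
  b = 2 + 0
  v = b + 0
  return z
After constant-fold (7 stmts):
  a = 0
  z = 7
  u = z
  d = 7
  b = 2
  v = b
  return z
After copy-propagate (7 stmts):
  a = 0
  z = 7
  u = 7
  d = 7
  b = 2
  v = 2
  return 7
After constant-fold (7 stmts):
  a = 0
  z = 7
  u = 7
  d = 7
  b = 2
  v = 2
  return 7
After dead-code-elim (1 stmts):
  return 7
Evaluate:
  a = 0  =>  a = 0
  z = 7  =>  z = 7
  u = z * 1  =>  u = 7
  d = 7 - 0  =>  d = 7
  b = 2 + 0  =>  b = 2
  v = b + 0  =>  v = 2
  return z = 7

Answer: 7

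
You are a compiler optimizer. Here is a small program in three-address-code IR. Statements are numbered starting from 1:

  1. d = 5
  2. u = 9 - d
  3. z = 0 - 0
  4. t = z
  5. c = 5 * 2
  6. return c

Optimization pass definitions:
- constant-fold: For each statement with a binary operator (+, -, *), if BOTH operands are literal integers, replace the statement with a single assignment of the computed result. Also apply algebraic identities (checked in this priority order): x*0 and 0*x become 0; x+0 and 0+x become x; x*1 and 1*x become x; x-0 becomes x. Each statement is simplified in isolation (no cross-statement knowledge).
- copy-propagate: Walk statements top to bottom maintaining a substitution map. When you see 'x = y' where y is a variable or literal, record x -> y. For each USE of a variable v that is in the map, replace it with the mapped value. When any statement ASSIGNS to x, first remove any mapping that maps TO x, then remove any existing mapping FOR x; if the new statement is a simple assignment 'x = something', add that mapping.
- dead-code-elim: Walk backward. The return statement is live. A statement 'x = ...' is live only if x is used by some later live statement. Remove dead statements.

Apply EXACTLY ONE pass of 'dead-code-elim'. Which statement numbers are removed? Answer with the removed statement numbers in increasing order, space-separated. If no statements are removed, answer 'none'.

Answer: 1 2 3 4

Derivation:
Backward liveness scan:
Stmt 1 'd = 5': DEAD (d not in live set [])
Stmt 2 'u = 9 - d': DEAD (u not in live set [])
Stmt 3 'z = 0 - 0': DEAD (z not in live set [])
Stmt 4 't = z': DEAD (t not in live set [])
Stmt 5 'c = 5 * 2': KEEP (c is live); live-in = []
Stmt 6 'return c': KEEP (return); live-in = ['c']
Removed statement numbers: [1, 2, 3, 4]
Surviving IR:
  c = 5 * 2
  return c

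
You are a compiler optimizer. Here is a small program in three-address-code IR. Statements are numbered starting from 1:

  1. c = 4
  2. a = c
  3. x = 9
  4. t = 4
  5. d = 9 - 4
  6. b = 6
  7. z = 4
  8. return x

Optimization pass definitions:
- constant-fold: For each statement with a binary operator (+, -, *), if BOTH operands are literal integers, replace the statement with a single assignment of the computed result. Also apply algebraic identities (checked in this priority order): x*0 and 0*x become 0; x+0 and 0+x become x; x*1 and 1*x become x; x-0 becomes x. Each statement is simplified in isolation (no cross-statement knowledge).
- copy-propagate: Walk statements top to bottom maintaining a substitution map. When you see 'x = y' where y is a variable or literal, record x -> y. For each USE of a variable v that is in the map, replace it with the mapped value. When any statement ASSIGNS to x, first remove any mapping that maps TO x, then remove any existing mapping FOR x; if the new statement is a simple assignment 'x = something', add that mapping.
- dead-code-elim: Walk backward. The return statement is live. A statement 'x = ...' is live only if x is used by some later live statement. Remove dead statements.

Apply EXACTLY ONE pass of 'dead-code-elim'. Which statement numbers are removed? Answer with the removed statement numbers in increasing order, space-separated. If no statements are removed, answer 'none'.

Backward liveness scan:
Stmt 1 'c = 4': DEAD (c not in live set [])
Stmt 2 'a = c': DEAD (a not in live set [])
Stmt 3 'x = 9': KEEP (x is live); live-in = []
Stmt 4 't = 4': DEAD (t not in live set ['x'])
Stmt 5 'd = 9 - 4': DEAD (d not in live set ['x'])
Stmt 6 'b = 6': DEAD (b not in live set ['x'])
Stmt 7 'z = 4': DEAD (z not in live set ['x'])
Stmt 8 'return x': KEEP (return); live-in = ['x']
Removed statement numbers: [1, 2, 4, 5, 6, 7]
Surviving IR:
  x = 9
  return x

Answer: 1 2 4 5 6 7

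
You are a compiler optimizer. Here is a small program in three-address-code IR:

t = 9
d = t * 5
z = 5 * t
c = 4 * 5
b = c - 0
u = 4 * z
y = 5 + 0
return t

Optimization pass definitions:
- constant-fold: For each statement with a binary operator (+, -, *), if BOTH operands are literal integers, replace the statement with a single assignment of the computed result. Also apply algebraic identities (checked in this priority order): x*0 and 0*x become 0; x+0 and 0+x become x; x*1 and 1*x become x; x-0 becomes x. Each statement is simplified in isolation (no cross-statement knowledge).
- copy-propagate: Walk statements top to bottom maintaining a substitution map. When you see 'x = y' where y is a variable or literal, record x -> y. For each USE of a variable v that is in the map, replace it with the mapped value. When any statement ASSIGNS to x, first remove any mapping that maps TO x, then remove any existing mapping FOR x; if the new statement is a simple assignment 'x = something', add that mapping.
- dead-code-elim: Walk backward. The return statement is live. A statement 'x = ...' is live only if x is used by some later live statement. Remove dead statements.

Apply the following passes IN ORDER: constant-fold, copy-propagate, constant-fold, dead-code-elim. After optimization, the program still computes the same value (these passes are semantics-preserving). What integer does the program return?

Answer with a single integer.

Answer: 9

Derivation:
Initial IR:
  t = 9
  d = t * 5
  z = 5 * t
  c = 4 * 5
  b = c - 0
  u = 4 * z
  y = 5 + 0
  return t
After constant-fold (8 stmts):
  t = 9
  d = t * 5
  z = 5 * t
  c = 20
  b = c
  u = 4 * z
  y = 5
  return t
After copy-propagate (8 stmts):
  t = 9
  d = 9 * 5
  z = 5 * 9
  c = 20
  b = 20
  u = 4 * z
  y = 5
  return 9
After constant-fold (8 stmts):
  t = 9
  d = 45
  z = 45
  c = 20
  b = 20
  u = 4 * z
  y = 5
  return 9
After dead-code-elim (1 stmts):
  return 9
Evaluate:
  t = 9  =>  t = 9
  d = t * 5  =>  d = 45
  z = 5 * t  =>  z = 45
  c = 4 * 5  =>  c = 20
  b = c - 0  =>  b = 20
  u = 4 * z  =>  u = 180
  y = 5 + 0  =>  y = 5
  return t = 9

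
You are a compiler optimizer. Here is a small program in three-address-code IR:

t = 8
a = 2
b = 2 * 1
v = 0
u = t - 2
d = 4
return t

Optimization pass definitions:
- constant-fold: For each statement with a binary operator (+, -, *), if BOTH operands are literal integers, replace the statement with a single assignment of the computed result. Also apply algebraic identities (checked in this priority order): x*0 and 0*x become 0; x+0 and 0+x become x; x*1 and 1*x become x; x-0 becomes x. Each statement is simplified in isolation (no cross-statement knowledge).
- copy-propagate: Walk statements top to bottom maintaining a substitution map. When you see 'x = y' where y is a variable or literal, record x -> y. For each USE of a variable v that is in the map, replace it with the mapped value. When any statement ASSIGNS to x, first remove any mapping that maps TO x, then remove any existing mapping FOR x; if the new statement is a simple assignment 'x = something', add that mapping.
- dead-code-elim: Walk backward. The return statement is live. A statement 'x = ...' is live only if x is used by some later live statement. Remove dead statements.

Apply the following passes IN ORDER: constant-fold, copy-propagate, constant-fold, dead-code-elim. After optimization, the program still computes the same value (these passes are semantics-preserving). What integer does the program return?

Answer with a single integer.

Answer: 8

Derivation:
Initial IR:
  t = 8
  a = 2
  b = 2 * 1
  v = 0
  u = t - 2
  d = 4
  return t
After constant-fold (7 stmts):
  t = 8
  a = 2
  b = 2
  v = 0
  u = t - 2
  d = 4
  return t
After copy-propagate (7 stmts):
  t = 8
  a = 2
  b = 2
  v = 0
  u = 8 - 2
  d = 4
  return 8
After constant-fold (7 stmts):
  t = 8
  a = 2
  b = 2
  v = 0
  u = 6
  d = 4
  return 8
After dead-code-elim (1 stmts):
  return 8
Evaluate:
  t = 8  =>  t = 8
  a = 2  =>  a = 2
  b = 2 * 1  =>  b = 2
  v = 0  =>  v = 0
  u = t - 2  =>  u = 6
  d = 4  =>  d = 4
  return t = 8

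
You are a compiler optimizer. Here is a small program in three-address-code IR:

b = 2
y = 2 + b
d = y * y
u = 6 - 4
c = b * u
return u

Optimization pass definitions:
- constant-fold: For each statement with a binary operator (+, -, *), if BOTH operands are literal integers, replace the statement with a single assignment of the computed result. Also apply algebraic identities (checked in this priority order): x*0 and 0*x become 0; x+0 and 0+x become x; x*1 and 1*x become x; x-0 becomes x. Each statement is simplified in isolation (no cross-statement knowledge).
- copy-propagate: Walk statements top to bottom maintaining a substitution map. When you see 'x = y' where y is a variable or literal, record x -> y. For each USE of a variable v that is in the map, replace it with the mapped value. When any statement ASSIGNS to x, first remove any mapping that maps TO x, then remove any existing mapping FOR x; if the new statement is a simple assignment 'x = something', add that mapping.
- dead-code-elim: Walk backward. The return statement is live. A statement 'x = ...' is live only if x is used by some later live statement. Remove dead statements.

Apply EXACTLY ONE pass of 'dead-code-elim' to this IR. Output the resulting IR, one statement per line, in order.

Applying dead-code-elim statement-by-statement:
  [6] return u  -> KEEP (return); live=['u']
  [5] c = b * u  -> DEAD (c not live)
  [4] u = 6 - 4  -> KEEP; live=[]
  [3] d = y * y  -> DEAD (d not live)
  [2] y = 2 + b  -> DEAD (y not live)
  [1] b = 2  -> DEAD (b not live)
Result (2 stmts):
  u = 6 - 4
  return u

Answer: u = 6 - 4
return u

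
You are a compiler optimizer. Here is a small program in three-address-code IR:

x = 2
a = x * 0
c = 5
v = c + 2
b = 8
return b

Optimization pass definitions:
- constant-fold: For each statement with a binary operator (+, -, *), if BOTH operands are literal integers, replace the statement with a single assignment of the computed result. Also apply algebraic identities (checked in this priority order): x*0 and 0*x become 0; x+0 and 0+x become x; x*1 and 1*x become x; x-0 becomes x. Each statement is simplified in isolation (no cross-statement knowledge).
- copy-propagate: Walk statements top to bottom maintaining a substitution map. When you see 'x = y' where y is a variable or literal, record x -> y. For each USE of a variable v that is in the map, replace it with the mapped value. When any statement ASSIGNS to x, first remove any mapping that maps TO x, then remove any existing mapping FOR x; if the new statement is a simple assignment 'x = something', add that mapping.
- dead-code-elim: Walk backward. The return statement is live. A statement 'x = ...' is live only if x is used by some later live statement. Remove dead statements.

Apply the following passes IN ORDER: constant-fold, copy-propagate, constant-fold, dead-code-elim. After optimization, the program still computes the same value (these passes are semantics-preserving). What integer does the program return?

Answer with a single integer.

Answer: 8

Derivation:
Initial IR:
  x = 2
  a = x * 0
  c = 5
  v = c + 2
  b = 8
  return b
After constant-fold (6 stmts):
  x = 2
  a = 0
  c = 5
  v = c + 2
  b = 8
  return b
After copy-propagate (6 stmts):
  x = 2
  a = 0
  c = 5
  v = 5 + 2
  b = 8
  return 8
After constant-fold (6 stmts):
  x = 2
  a = 0
  c = 5
  v = 7
  b = 8
  return 8
After dead-code-elim (1 stmts):
  return 8
Evaluate:
  x = 2  =>  x = 2
  a = x * 0  =>  a = 0
  c = 5  =>  c = 5
  v = c + 2  =>  v = 7
  b = 8  =>  b = 8
  return b = 8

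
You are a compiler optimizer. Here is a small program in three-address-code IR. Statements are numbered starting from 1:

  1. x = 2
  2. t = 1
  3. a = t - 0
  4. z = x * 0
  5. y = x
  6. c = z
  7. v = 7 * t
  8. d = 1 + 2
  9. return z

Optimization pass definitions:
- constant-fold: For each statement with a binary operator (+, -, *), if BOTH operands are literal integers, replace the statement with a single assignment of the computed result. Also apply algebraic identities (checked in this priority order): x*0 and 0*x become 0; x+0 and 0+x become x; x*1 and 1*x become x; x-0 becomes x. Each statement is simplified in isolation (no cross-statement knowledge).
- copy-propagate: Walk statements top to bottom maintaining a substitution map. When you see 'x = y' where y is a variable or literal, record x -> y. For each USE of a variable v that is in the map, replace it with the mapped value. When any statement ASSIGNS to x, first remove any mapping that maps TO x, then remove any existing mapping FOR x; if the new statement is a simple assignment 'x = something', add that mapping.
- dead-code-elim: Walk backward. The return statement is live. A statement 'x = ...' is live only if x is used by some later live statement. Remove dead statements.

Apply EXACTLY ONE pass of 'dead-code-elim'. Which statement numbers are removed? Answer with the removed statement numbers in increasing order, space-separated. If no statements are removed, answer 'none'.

Answer: 2 3 5 6 7 8

Derivation:
Backward liveness scan:
Stmt 1 'x = 2': KEEP (x is live); live-in = []
Stmt 2 't = 1': DEAD (t not in live set ['x'])
Stmt 3 'a = t - 0': DEAD (a not in live set ['x'])
Stmt 4 'z = x * 0': KEEP (z is live); live-in = ['x']
Stmt 5 'y = x': DEAD (y not in live set ['z'])
Stmt 6 'c = z': DEAD (c not in live set ['z'])
Stmt 7 'v = 7 * t': DEAD (v not in live set ['z'])
Stmt 8 'd = 1 + 2': DEAD (d not in live set ['z'])
Stmt 9 'return z': KEEP (return); live-in = ['z']
Removed statement numbers: [2, 3, 5, 6, 7, 8]
Surviving IR:
  x = 2
  z = x * 0
  return z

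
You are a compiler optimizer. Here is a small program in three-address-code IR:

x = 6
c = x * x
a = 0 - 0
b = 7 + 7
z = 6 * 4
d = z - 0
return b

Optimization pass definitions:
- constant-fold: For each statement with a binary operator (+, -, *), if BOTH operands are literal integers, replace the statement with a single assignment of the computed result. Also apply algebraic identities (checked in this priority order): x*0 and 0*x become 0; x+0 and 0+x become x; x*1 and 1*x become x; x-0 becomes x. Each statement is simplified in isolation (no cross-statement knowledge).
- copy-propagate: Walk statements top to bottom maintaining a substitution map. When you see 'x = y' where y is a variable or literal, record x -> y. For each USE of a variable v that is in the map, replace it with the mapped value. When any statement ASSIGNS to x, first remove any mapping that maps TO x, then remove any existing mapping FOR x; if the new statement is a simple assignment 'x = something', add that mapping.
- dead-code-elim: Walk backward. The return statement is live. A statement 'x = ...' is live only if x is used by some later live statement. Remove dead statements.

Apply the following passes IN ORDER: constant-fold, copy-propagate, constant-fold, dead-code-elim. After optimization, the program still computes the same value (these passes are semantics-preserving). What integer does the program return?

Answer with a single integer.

Initial IR:
  x = 6
  c = x * x
  a = 0 - 0
  b = 7 + 7
  z = 6 * 4
  d = z - 0
  return b
After constant-fold (7 stmts):
  x = 6
  c = x * x
  a = 0
  b = 14
  z = 24
  d = z
  return b
After copy-propagate (7 stmts):
  x = 6
  c = 6 * 6
  a = 0
  b = 14
  z = 24
  d = 24
  return 14
After constant-fold (7 stmts):
  x = 6
  c = 36
  a = 0
  b = 14
  z = 24
  d = 24
  return 14
After dead-code-elim (1 stmts):
  return 14
Evaluate:
  x = 6  =>  x = 6
  c = x * x  =>  c = 36
  a = 0 - 0  =>  a = 0
  b = 7 + 7  =>  b = 14
  z = 6 * 4  =>  z = 24
  d = z - 0  =>  d = 24
  return b = 14

Answer: 14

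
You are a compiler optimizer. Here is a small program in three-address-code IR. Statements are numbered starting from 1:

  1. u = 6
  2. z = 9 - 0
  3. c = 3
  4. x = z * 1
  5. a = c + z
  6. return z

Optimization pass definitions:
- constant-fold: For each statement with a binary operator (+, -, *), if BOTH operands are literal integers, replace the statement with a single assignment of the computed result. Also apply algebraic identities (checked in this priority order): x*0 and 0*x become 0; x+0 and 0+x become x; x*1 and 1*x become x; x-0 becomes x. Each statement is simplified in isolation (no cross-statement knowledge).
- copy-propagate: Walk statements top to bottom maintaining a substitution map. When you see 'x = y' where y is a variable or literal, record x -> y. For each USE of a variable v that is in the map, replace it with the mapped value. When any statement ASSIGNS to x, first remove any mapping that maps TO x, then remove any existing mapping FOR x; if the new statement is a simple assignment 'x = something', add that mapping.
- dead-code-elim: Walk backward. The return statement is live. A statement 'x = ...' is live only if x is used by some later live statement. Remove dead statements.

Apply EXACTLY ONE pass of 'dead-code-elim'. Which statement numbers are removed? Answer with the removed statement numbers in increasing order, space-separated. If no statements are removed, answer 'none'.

Answer: 1 3 4 5

Derivation:
Backward liveness scan:
Stmt 1 'u = 6': DEAD (u not in live set [])
Stmt 2 'z = 9 - 0': KEEP (z is live); live-in = []
Stmt 3 'c = 3': DEAD (c not in live set ['z'])
Stmt 4 'x = z * 1': DEAD (x not in live set ['z'])
Stmt 5 'a = c + z': DEAD (a not in live set ['z'])
Stmt 6 'return z': KEEP (return); live-in = ['z']
Removed statement numbers: [1, 3, 4, 5]
Surviving IR:
  z = 9 - 0
  return z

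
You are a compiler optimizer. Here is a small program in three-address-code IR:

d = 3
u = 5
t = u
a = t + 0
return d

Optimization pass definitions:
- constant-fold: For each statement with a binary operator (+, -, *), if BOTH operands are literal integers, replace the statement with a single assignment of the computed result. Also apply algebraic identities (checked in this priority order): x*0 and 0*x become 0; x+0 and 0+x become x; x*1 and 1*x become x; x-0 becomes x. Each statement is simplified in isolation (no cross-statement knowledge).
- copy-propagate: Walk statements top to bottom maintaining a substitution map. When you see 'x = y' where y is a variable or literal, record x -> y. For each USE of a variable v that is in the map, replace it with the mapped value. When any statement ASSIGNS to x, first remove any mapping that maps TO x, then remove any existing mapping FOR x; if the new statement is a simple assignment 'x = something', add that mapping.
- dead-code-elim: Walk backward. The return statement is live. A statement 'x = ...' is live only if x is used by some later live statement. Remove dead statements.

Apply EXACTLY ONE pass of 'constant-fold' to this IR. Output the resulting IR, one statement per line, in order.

Applying constant-fold statement-by-statement:
  [1] d = 3  (unchanged)
  [2] u = 5  (unchanged)
  [3] t = u  (unchanged)
  [4] a = t + 0  -> a = t
  [5] return d  (unchanged)
Result (5 stmts):
  d = 3
  u = 5
  t = u
  a = t
  return d

Answer: d = 3
u = 5
t = u
a = t
return d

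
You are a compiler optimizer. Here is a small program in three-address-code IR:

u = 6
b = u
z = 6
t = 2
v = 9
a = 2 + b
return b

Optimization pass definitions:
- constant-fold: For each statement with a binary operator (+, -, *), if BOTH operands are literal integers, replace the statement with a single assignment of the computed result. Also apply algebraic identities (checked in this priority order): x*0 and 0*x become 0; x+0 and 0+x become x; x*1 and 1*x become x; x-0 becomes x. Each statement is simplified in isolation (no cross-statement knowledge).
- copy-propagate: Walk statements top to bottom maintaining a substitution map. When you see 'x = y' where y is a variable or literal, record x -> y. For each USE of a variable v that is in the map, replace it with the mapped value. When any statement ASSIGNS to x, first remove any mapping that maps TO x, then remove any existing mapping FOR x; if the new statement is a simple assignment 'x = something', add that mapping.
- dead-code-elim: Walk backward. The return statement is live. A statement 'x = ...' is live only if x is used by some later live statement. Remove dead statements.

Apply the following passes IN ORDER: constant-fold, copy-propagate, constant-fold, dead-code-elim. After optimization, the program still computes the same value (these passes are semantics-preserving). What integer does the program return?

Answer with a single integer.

Answer: 6

Derivation:
Initial IR:
  u = 6
  b = u
  z = 6
  t = 2
  v = 9
  a = 2 + b
  return b
After constant-fold (7 stmts):
  u = 6
  b = u
  z = 6
  t = 2
  v = 9
  a = 2 + b
  return b
After copy-propagate (7 stmts):
  u = 6
  b = 6
  z = 6
  t = 2
  v = 9
  a = 2 + 6
  return 6
After constant-fold (7 stmts):
  u = 6
  b = 6
  z = 6
  t = 2
  v = 9
  a = 8
  return 6
After dead-code-elim (1 stmts):
  return 6
Evaluate:
  u = 6  =>  u = 6
  b = u  =>  b = 6
  z = 6  =>  z = 6
  t = 2  =>  t = 2
  v = 9  =>  v = 9
  a = 2 + b  =>  a = 8
  return b = 6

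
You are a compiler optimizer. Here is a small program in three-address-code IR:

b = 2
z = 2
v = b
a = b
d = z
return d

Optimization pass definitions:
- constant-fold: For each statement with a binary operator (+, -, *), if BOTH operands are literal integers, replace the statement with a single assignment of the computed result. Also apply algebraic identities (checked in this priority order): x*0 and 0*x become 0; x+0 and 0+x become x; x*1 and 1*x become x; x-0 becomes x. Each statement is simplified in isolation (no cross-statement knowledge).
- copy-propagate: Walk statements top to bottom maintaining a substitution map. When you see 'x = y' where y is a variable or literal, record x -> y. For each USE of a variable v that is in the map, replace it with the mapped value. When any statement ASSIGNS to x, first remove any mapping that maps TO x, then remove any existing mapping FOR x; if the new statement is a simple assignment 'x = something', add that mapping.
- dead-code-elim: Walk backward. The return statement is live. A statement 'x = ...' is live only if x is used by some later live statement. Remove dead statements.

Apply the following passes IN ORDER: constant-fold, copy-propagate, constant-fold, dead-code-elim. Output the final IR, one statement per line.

Answer: return 2

Derivation:
Initial IR:
  b = 2
  z = 2
  v = b
  a = b
  d = z
  return d
After constant-fold (6 stmts):
  b = 2
  z = 2
  v = b
  a = b
  d = z
  return d
After copy-propagate (6 stmts):
  b = 2
  z = 2
  v = 2
  a = 2
  d = 2
  return 2
After constant-fold (6 stmts):
  b = 2
  z = 2
  v = 2
  a = 2
  d = 2
  return 2
After dead-code-elim (1 stmts):
  return 2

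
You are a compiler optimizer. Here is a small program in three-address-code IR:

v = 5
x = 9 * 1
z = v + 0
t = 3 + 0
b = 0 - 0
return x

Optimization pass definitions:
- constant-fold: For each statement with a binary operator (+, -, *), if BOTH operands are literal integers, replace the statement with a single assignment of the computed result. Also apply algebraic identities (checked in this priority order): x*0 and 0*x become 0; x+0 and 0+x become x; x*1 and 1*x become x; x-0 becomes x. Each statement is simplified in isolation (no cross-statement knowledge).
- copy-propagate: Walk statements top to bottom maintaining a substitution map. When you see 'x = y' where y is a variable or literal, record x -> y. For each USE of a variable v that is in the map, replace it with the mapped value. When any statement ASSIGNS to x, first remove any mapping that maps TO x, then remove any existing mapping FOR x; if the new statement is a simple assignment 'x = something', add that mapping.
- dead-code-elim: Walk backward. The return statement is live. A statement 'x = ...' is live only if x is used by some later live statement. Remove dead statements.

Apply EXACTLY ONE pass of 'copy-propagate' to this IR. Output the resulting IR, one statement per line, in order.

Answer: v = 5
x = 9 * 1
z = 5 + 0
t = 3 + 0
b = 0 - 0
return x

Derivation:
Applying copy-propagate statement-by-statement:
  [1] v = 5  (unchanged)
  [2] x = 9 * 1  (unchanged)
  [3] z = v + 0  -> z = 5 + 0
  [4] t = 3 + 0  (unchanged)
  [5] b = 0 - 0  (unchanged)
  [6] return x  (unchanged)
Result (6 stmts):
  v = 5
  x = 9 * 1
  z = 5 + 0
  t = 3 + 0
  b = 0 - 0
  return x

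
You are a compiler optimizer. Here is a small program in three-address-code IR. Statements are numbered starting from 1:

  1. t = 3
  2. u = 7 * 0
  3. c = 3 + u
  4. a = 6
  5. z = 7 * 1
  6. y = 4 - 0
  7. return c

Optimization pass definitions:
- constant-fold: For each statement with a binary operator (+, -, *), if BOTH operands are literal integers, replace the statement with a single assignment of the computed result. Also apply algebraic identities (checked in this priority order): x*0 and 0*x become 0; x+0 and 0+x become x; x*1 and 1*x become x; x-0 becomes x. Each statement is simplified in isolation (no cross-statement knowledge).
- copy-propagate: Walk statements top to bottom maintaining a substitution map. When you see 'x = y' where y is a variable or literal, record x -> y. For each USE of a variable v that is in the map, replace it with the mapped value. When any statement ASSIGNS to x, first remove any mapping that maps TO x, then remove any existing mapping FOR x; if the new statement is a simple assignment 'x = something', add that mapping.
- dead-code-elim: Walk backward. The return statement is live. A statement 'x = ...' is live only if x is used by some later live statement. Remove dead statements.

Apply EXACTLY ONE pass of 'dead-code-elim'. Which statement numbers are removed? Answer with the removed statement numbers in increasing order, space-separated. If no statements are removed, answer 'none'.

Backward liveness scan:
Stmt 1 't = 3': DEAD (t not in live set [])
Stmt 2 'u = 7 * 0': KEEP (u is live); live-in = []
Stmt 3 'c = 3 + u': KEEP (c is live); live-in = ['u']
Stmt 4 'a = 6': DEAD (a not in live set ['c'])
Stmt 5 'z = 7 * 1': DEAD (z not in live set ['c'])
Stmt 6 'y = 4 - 0': DEAD (y not in live set ['c'])
Stmt 7 'return c': KEEP (return); live-in = ['c']
Removed statement numbers: [1, 4, 5, 6]
Surviving IR:
  u = 7 * 0
  c = 3 + u
  return c

Answer: 1 4 5 6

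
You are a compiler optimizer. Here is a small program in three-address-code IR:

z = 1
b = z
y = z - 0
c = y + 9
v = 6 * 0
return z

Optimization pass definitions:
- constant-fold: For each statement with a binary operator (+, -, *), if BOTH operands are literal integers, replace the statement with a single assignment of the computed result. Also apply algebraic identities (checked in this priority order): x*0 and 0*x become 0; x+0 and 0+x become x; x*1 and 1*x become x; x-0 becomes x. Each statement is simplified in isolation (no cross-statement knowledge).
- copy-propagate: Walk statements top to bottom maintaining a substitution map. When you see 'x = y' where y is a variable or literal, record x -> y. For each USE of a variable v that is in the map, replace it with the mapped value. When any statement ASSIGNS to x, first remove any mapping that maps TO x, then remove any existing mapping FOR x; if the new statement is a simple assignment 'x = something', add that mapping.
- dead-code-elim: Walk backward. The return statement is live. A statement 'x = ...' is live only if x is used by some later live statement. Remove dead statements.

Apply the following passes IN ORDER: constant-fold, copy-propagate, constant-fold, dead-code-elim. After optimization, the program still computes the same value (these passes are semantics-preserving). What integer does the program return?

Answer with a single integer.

Initial IR:
  z = 1
  b = z
  y = z - 0
  c = y + 9
  v = 6 * 0
  return z
After constant-fold (6 stmts):
  z = 1
  b = z
  y = z
  c = y + 9
  v = 0
  return z
After copy-propagate (6 stmts):
  z = 1
  b = 1
  y = 1
  c = 1 + 9
  v = 0
  return 1
After constant-fold (6 stmts):
  z = 1
  b = 1
  y = 1
  c = 10
  v = 0
  return 1
After dead-code-elim (1 stmts):
  return 1
Evaluate:
  z = 1  =>  z = 1
  b = z  =>  b = 1
  y = z - 0  =>  y = 1
  c = y + 9  =>  c = 10
  v = 6 * 0  =>  v = 0
  return z = 1

Answer: 1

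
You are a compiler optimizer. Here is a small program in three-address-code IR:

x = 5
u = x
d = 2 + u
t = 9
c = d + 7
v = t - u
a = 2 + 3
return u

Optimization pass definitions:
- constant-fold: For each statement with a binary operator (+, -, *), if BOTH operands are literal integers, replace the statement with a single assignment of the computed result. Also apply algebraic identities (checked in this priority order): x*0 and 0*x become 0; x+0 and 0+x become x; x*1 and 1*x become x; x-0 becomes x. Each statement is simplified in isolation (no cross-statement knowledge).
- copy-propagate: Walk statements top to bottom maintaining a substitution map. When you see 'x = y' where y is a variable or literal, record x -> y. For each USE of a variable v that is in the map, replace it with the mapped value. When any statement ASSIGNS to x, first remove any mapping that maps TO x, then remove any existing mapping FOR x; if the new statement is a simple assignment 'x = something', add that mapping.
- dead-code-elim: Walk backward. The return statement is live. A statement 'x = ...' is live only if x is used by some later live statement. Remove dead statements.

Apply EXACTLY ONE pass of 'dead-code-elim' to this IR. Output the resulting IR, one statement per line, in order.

Answer: x = 5
u = x
return u

Derivation:
Applying dead-code-elim statement-by-statement:
  [8] return u  -> KEEP (return); live=['u']
  [7] a = 2 + 3  -> DEAD (a not live)
  [6] v = t - u  -> DEAD (v not live)
  [5] c = d + 7  -> DEAD (c not live)
  [4] t = 9  -> DEAD (t not live)
  [3] d = 2 + u  -> DEAD (d not live)
  [2] u = x  -> KEEP; live=['x']
  [1] x = 5  -> KEEP; live=[]
Result (3 stmts):
  x = 5
  u = x
  return u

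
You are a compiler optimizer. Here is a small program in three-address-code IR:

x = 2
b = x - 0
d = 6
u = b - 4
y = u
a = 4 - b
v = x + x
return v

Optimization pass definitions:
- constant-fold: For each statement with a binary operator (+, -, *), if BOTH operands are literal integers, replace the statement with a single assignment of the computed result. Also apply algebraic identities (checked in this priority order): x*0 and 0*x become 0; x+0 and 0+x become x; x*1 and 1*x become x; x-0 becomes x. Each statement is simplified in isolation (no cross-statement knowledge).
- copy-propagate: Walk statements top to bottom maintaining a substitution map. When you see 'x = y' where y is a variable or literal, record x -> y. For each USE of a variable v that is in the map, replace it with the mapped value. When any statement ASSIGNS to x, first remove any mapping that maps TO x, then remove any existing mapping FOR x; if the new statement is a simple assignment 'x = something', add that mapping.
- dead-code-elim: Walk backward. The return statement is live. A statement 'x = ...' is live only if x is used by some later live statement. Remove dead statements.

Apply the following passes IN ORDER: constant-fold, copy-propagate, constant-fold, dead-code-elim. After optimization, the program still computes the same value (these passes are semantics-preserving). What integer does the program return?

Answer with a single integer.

Initial IR:
  x = 2
  b = x - 0
  d = 6
  u = b - 4
  y = u
  a = 4 - b
  v = x + x
  return v
After constant-fold (8 stmts):
  x = 2
  b = x
  d = 6
  u = b - 4
  y = u
  a = 4 - b
  v = x + x
  return v
After copy-propagate (8 stmts):
  x = 2
  b = 2
  d = 6
  u = 2 - 4
  y = u
  a = 4 - 2
  v = 2 + 2
  return v
After constant-fold (8 stmts):
  x = 2
  b = 2
  d = 6
  u = -2
  y = u
  a = 2
  v = 4
  return v
After dead-code-elim (2 stmts):
  v = 4
  return v
Evaluate:
  x = 2  =>  x = 2
  b = x - 0  =>  b = 2
  d = 6  =>  d = 6
  u = b - 4  =>  u = -2
  y = u  =>  y = -2
  a = 4 - b  =>  a = 2
  v = x + x  =>  v = 4
  return v = 4

Answer: 4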